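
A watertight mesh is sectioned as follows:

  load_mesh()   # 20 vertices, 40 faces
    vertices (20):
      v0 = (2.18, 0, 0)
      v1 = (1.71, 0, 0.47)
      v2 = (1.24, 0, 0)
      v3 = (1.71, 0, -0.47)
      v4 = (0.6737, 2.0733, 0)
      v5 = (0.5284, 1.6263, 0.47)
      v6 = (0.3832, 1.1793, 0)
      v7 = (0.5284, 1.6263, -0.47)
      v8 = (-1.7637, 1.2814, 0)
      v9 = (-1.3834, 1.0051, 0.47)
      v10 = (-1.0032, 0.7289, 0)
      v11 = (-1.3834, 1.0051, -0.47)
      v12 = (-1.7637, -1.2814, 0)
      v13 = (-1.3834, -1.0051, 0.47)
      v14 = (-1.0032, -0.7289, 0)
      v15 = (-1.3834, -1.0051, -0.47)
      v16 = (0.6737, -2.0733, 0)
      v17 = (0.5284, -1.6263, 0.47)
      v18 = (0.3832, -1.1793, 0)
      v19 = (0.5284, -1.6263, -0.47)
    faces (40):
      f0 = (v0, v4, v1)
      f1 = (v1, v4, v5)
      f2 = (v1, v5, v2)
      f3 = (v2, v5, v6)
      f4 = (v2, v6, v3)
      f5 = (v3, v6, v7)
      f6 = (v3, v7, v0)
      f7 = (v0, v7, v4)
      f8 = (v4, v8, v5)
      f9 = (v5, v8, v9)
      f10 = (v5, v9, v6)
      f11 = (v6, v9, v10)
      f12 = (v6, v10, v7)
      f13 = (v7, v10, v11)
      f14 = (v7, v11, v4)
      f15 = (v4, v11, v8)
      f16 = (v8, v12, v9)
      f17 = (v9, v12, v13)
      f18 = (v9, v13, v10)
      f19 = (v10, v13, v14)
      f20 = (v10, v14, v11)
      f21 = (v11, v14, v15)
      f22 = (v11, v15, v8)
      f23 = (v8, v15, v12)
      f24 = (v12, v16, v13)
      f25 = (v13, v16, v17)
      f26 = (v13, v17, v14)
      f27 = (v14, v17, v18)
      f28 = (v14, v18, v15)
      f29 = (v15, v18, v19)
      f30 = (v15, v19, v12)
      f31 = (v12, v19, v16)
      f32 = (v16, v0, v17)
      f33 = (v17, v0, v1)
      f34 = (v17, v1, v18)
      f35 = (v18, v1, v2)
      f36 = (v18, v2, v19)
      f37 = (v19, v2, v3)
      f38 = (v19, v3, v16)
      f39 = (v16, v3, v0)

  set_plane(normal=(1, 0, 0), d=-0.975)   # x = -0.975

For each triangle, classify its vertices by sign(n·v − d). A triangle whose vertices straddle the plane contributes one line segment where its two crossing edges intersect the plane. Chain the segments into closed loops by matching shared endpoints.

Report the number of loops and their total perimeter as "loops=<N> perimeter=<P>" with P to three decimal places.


loops=2 perimeter=4.936

Straddling triangles (16 of 40):
  (v4,v8,v5) [+-+] → (-0.975, 1.53764, 0)–(-0.975, 1.40008, 0.161725)  len=0.2123
  (v5,v8,v9) [+--] → (-0.975, 1.40008, 0.161725)–(-0.975, 1.1378, 0.47)  len=0.4048
  (v5,v9,v6) [+-+] → (-0.975, 1.1378, 0.47)–(-0.975, 1.04537, 0.361346)  len=0.1426
  (v6,v9,v10) [+--] → (-0.975, 1.04537, 0.361346)–(-0.975, 0.738061, 0)  len=0.4744
  (v6,v10,v7) [+-+] → (-0.975, 0.738061, 0)–(-0.975, 0.745423, -0.0086537)  len=0.0114
  (v7,v10,v11) [+--] → (-0.975, 0.745423, -0.0086537)–(-0.975, 1.1378, -0.47)  len=0.6056
  (v7,v11,v4) [+-+] → (-0.975, 1.1378, -0.47)–(-0.975, 1.21717, -0.37669)  len=0.1225
  (v4,v11,v8) [+--] → (-0.975, 1.21717, -0.37669)–(-0.975, 1.53764, 0)  len=0.4946
  (v12,v16,v13) [-+-] → (-0.975, -1.53764, 0)–(-0.975, -1.21717, 0.37669)  len=0.4946
  (v13,v16,v17) [-++] → (-0.975, -1.21717, 0.37669)–(-0.975, -1.1378, 0.47)  len=0.1225
  (v13,v17,v14) [-+-] → (-0.975, -1.1378, 0.47)–(-0.975, -0.745423, 0.0086537)  len=0.6056
  (v14,v17,v18) [-++] → (-0.975, -0.745423, 0.0086537)–(-0.975, -0.738061, 0)  len=0.0114
  (v14,v18,v15) [-+-] → (-0.975, -0.738061, 0)–(-0.975, -1.04537, -0.361346)  len=0.4744
  (v15,v18,v19) [-++] → (-0.975, -1.04537, -0.361346)–(-0.975, -1.1378, -0.47)  len=0.1426
  (v15,v19,v12) [-+-] → (-0.975, -1.1378, -0.47)–(-0.975, -1.40008, -0.161725)  len=0.4048
  (v12,v19,v16) [-++] → (-0.975, -1.40008, -0.161725)–(-0.975, -1.53764, 0)  len=0.2123

Chained into 2 loop(s):
  loop 1: 8 segments, perimeter = 2.4681
  loop 2: 8 segments, perimeter = 2.4681
Total perimeter = 4.936


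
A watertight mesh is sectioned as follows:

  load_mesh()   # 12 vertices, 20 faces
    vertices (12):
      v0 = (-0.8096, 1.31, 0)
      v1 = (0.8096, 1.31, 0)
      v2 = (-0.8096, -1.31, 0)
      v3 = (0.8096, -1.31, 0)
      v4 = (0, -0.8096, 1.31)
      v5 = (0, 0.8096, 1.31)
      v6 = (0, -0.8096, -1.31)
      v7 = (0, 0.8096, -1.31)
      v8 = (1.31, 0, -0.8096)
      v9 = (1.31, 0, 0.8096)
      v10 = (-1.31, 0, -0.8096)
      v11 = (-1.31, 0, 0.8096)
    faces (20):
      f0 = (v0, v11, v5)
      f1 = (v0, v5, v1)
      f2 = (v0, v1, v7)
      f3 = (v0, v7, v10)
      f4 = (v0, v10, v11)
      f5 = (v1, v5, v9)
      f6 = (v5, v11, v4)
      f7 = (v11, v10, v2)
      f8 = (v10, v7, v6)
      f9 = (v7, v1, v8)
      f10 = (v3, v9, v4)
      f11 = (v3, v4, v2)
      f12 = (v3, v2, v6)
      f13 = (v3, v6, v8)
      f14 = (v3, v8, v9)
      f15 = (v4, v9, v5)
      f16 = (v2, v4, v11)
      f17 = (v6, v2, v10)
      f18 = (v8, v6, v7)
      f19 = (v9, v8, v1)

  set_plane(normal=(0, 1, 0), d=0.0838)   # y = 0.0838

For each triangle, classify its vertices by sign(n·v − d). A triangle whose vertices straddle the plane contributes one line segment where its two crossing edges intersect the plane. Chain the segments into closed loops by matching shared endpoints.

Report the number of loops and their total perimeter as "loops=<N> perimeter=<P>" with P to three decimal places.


Straddling triangles (10 of 20):
  (v0,v11,v5) [+-+] → (-1.27799, 0.0838, 0.75781)–(-1.1744, 0.0838, 0.861395)  len=0.1465
  (v0,v7,v10) [++-] → (-1.1744, 0.0838, -0.861395)–(-1.27799, 0.0838, -0.75781)  len=0.1465
  (v0,v10,v11) [+--] → (-1.27799, 0.0838, -0.75781)–(-1.27799, 0.0838, 0.75781)  len=1.5156
  (v1,v5,v9) [++-] → (1.1744, 0.0838, 0.861395)–(1.27799, 0.0838, 0.75781)  len=0.1465
  (v5,v11,v4) [+--] → (-1.1744, 0.0838, 0.861395)–(0, 0.0838, 1.31)  len=1.2572
  (v10,v7,v6) [-+-] → (-1.1744, 0.0838, -0.861395)–(0, 0.0838, -1.31)  len=1.2572
  (v7,v1,v8) [++-] → (1.27799, 0.0838, -0.75781)–(1.1744, 0.0838, -0.861395)  len=0.1465
  (v4,v9,v5) [--+] → (1.1744, 0.0838, 0.861395)–(0, 0.0838, 1.31)  len=1.2572
  (v8,v6,v7) [--+] → (0, 0.0838, -1.31)–(1.1744, 0.0838, -0.861395)  len=1.2572
  (v9,v8,v1) [--+] → (1.27799, 0.0838, -0.75781)–(1.27799, 0.0838, 0.75781)  len=1.5156

Chained into 1 loop(s):
  loop 1: 10 segments, perimeter = 8.6459
Total perimeter = 8.646

loops=1 perimeter=8.646


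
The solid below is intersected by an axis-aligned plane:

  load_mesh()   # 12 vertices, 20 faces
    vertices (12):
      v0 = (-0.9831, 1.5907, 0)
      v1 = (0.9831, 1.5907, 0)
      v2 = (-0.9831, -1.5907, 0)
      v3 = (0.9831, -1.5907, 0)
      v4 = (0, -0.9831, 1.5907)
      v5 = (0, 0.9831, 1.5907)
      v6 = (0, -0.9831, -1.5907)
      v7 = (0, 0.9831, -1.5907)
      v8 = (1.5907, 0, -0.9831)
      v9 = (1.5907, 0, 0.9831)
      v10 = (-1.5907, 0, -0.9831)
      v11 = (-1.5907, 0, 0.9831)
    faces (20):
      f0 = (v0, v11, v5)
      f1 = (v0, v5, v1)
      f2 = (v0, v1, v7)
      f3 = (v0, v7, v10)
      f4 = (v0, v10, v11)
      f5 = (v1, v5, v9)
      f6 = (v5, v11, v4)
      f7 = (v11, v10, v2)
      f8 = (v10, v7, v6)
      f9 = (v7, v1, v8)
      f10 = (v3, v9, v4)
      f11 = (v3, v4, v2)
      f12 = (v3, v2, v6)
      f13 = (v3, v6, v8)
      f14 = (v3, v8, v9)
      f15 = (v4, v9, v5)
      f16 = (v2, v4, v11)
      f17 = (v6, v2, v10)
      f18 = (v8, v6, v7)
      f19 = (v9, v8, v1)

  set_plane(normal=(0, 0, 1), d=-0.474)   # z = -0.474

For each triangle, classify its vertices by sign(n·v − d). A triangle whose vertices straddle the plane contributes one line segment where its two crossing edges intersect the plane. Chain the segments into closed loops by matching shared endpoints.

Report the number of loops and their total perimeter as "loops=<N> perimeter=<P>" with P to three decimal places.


Straddling triangles (10 of 20):
  (v0,v1,v7) [++-] → (0.690154, 1.40965, -0.474)–(-0.690154, 1.40965, -0.474)  len=1.3803
  (v0,v7,v10) [+--] → (-0.690154, 1.40965, -0.474)–(-1.27605, 0.823747, -0.474)  len=0.8286
  (v0,v10,v11) [+-+] → (-1.27605, 0.823747, -0.474)–(-1.5907, 0, -0.474)  len=0.8818
  (v11,v10,v2) [+-+] → (-1.5907, 0, -0.474)–(-1.27605, -0.823747, -0.474)  len=0.8818
  (v7,v1,v8) [-+-] → (0.690154, 1.40965, -0.474)–(1.27605, 0.823747, -0.474)  len=0.8286
  (v3,v2,v6) [++-] → (-0.690154, -1.40965, -0.474)–(0.690154, -1.40965, -0.474)  len=1.3803
  (v3,v6,v8) [+--] → (0.690154, -1.40965, -0.474)–(1.27605, -0.823747, -0.474)  len=0.8286
  (v3,v8,v9) [+-+] → (1.27605, -0.823747, -0.474)–(1.5907, 0, -0.474)  len=0.8818
  (v6,v2,v10) [-+-] → (-0.690154, -1.40965, -0.474)–(-1.27605, -0.823747, -0.474)  len=0.8286
  (v9,v8,v1) [+-+] → (1.5907, 0, -0.474)–(1.27605, 0.823747, -0.474)  len=0.8818

Chained into 1 loop(s):
  loop 1: 10 segments, perimeter = 9.6021
Total perimeter = 9.602

loops=1 perimeter=9.602


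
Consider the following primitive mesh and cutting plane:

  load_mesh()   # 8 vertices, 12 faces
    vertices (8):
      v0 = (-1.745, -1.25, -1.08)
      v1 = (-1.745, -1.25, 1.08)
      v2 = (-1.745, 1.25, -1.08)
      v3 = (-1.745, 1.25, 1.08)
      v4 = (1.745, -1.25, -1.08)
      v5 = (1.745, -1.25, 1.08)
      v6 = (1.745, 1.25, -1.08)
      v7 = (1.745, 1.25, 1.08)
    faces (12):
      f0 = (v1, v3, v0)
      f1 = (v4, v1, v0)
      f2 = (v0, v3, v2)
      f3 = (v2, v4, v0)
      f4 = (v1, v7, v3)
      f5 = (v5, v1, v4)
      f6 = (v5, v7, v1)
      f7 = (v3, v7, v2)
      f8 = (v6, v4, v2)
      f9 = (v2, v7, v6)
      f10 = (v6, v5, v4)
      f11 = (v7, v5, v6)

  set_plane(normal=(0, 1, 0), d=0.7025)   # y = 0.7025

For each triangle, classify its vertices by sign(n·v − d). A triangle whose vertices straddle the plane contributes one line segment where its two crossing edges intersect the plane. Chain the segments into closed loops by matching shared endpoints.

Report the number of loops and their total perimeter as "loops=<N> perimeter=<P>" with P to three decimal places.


loops=1 perimeter=11.300

Straddling triangles (8 of 12):
  (v1,v3,v0) [-+-] → (-1.745, 0.7025, 1.08)–(-1.745, 0.7025, 0.60696)  len=0.4730
  (v0,v3,v2) [-++] → (-1.745, 0.7025, 0.60696)–(-1.745, 0.7025, -1.08)  len=1.6870
  (v2,v4,v0) [+--] → (-0.98069, 0.7025, -1.08)–(-1.745, 0.7025, -1.08)  len=0.7643
  (v1,v7,v3) [-++] → (0.98069, 0.7025, 1.08)–(-1.745, 0.7025, 1.08)  len=2.7257
  (v5,v7,v1) [-+-] → (1.745, 0.7025, 1.08)–(0.98069, 0.7025, 1.08)  len=0.7643
  (v6,v4,v2) [+-+] → (1.745, 0.7025, -1.08)–(-0.98069, 0.7025, -1.08)  len=2.7257
  (v6,v5,v4) [+--] → (1.745, 0.7025, -0.60696)–(1.745, 0.7025, -1.08)  len=0.4730
  (v7,v5,v6) [+-+] → (1.745, 0.7025, 1.08)–(1.745, 0.7025, -0.60696)  len=1.6870

Chained into 1 loop(s):
  loop 1: 8 segments, perimeter = 11.3000
Total perimeter = 11.300


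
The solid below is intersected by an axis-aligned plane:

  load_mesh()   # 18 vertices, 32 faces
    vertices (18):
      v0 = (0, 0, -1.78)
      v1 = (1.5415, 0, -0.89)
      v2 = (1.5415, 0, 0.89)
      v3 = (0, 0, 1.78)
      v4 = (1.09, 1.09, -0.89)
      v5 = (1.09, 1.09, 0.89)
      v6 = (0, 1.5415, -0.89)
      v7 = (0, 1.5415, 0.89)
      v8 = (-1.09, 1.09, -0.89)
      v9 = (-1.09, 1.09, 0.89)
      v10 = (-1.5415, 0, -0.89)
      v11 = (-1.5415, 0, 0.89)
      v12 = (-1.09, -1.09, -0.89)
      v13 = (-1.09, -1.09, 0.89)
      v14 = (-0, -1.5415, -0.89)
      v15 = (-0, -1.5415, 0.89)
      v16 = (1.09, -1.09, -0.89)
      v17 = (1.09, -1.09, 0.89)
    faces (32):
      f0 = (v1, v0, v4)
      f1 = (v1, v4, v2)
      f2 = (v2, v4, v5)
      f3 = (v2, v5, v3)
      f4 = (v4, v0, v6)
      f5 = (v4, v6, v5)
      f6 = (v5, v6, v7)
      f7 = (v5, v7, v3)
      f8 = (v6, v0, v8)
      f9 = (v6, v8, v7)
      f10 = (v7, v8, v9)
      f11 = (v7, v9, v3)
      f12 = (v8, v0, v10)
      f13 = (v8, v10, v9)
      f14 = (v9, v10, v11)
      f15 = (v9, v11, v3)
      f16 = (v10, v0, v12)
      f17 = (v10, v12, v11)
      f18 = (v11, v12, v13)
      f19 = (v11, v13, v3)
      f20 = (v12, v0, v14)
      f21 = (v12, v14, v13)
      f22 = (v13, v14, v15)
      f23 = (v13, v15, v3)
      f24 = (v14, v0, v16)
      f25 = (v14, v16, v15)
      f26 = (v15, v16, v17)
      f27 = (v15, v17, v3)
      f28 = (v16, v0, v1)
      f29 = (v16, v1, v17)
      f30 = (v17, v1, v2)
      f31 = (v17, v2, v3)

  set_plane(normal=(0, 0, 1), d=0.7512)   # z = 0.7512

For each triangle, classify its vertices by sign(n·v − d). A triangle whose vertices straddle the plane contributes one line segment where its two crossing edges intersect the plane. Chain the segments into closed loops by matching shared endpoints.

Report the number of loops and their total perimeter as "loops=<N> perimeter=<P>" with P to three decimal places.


Straddling triangles (16 of 32):
  (v1,v4,v2) [--+] → (1.50629, 0.0849955, 0.7512)–(1.5415, 0, 0.7512)  len=0.0920
  (v2,v4,v5) [+-+] → (1.50629, 0.0849955, 0.7512)–(1.09, 1.09, 0.7512)  len=1.0878
  (v4,v6,v5) [--+] → (1.005, 1.12521, 0.7512)–(1.09, 1.09, 0.7512)  len=0.0920
  (v5,v6,v7) [+-+] → (1.005, 1.12521, 0.7512)–(0, 1.5415, 0.7512)  len=1.0878
  (v6,v8,v7) [--+] → (-0.0849955, 1.50629, 0.7512)–(0, 1.5415, 0.7512)  len=0.0920
  (v7,v8,v9) [+-+] → (-0.0849955, 1.50629, 0.7512)–(-1.09, 1.09, 0.7512)  len=1.0878
  (v8,v10,v9) [--+] → (-1.12521, 1.005, 0.7512)–(-1.09, 1.09, 0.7512)  len=0.0920
  (v9,v10,v11) [+-+] → (-1.12521, 1.005, 0.7512)–(-1.5415, 0, 0.7512)  len=1.0878
  (v10,v12,v11) [--+] → (-1.50629, -0.0849955, 0.7512)–(-1.5415, 0, 0.7512)  len=0.0920
  (v11,v12,v13) [+-+] → (-1.50629, -0.0849955, 0.7512)–(-1.09, -1.09, 0.7512)  len=1.0878
  (v12,v14,v13) [--+] → (-1.005, -1.12521, 0.7512)–(-1.09, -1.09, 0.7512)  len=0.0920
  (v13,v14,v15) [+-+] → (-1.005, -1.12521, 0.7512)–(0, -1.5415, 0.7512)  len=1.0878
  (v14,v16,v15) [--+] → (0.0849955, -1.50629, 0.7512)–(0, -1.5415, 0.7512)  len=0.0920
  (v15,v16,v17) [+-+] → (0.0849955, -1.50629, 0.7512)–(1.09, -1.09, 0.7512)  len=1.0878
  (v16,v1,v17) [--+] → (1.12521, -1.005, 0.7512)–(1.09, -1.09, 0.7512)  len=0.0920
  (v17,v1,v2) [+-+] → (1.12521, -1.005, 0.7512)–(1.5415, 0, 0.7512)  len=1.0878

Chained into 1 loop(s):
  loop 1: 16 segments, perimeter = 9.4385
Total perimeter = 9.438

loops=1 perimeter=9.438


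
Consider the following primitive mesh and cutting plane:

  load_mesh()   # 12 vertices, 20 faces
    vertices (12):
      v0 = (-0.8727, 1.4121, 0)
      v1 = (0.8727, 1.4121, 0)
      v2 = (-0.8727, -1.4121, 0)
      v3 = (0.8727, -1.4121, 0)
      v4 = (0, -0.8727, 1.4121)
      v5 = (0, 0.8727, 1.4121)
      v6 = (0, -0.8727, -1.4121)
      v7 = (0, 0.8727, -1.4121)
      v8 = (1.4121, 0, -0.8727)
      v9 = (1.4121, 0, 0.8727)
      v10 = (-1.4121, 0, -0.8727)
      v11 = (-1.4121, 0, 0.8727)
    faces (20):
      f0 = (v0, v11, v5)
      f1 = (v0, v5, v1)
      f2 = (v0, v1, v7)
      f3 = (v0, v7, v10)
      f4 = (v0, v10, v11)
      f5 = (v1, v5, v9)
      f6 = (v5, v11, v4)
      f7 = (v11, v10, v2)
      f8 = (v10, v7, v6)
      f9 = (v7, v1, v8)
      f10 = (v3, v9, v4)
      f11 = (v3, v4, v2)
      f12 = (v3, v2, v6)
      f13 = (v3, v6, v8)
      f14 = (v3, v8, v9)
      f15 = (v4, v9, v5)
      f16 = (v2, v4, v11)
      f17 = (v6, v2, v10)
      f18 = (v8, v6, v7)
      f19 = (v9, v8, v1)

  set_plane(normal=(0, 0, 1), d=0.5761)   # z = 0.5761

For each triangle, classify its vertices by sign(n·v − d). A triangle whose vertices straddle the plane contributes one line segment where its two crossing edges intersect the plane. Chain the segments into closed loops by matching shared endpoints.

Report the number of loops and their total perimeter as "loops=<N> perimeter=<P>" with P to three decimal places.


Straddling triangles (10 of 20):
  (v0,v11,v5) [-++] → (-1.22878, 0.479923, 0.5761)–(-0.516661, 1.19204, 0.5761)  len=1.0071
  (v0,v5,v1) [-+-] → (-0.516661, 1.19204, 0.5761)–(0.516661, 1.19204, 0.5761)  len=1.0333
  (v0,v10,v11) [--+] → (-1.4121, 0, 0.5761)–(-1.22878, 0.479923, 0.5761)  len=0.5137
  (v1,v5,v9) [-++] → (0.516661, 1.19204, 0.5761)–(1.22878, 0.479923, 0.5761)  len=1.0071
  (v11,v10,v2) [+--] → (-1.4121, 0, 0.5761)–(-1.22878, -0.479923, 0.5761)  len=0.5137
  (v3,v9,v4) [-++] → (1.22878, -0.479923, 0.5761)–(0.516661, -1.19204, 0.5761)  len=1.0071
  (v3,v4,v2) [-+-] → (0.516661, -1.19204, 0.5761)–(-0.516661, -1.19204, 0.5761)  len=1.0333
  (v3,v8,v9) [--+] → (1.4121, 0, 0.5761)–(1.22878, -0.479923, 0.5761)  len=0.5137
  (v2,v4,v11) [-++] → (-0.516661, -1.19204, 0.5761)–(-1.22878, -0.479923, 0.5761)  len=1.0071
  (v9,v8,v1) [+--] → (1.4121, 0, 0.5761)–(1.22878, 0.479923, 0.5761)  len=0.5137

Chained into 1 loop(s):
  loop 1: 10 segments, perimeter = 8.1500
Total perimeter = 8.150

loops=1 perimeter=8.150


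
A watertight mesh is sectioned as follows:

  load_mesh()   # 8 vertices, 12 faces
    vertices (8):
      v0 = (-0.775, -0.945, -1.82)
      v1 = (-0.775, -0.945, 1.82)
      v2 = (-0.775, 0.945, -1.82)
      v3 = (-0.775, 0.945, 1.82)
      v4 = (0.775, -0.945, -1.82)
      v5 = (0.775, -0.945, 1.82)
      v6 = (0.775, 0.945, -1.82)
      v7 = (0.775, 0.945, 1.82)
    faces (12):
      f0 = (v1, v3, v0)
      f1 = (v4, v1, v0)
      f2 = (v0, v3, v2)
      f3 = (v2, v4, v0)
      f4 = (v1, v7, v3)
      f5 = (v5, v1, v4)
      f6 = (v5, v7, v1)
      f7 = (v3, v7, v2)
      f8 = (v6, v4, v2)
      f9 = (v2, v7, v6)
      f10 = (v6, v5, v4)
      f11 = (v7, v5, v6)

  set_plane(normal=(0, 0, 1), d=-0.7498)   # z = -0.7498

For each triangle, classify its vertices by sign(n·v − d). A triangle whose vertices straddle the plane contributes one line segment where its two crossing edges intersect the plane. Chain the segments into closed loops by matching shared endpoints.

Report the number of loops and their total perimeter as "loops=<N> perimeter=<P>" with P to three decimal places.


Straddling triangles (8 of 12):
  (v1,v3,v0) [++-] → (-0.775, -0.389319, -0.7498)–(-0.775, -0.945, -0.7498)  len=0.5557
  (v4,v1,v0) [-+-] → (0.319283, -0.945, -0.7498)–(-0.775, -0.945, -0.7498)  len=1.0943
  (v0,v3,v2) [-+-] → (-0.775, -0.389319, -0.7498)–(-0.775, 0.945, -0.7498)  len=1.3343
  (v5,v1,v4) [++-] → (0.319283, -0.945, -0.7498)–(0.775, -0.945, -0.7498)  len=0.4557
  (v3,v7,v2) [++-] → (-0.319283, 0.945, -0.7498)–(-0.775, 0.945, -0.7498)  len=0.4557
  (v2,v7,v6) [-+-] → (-0.319283, 0.945, -0.7498)–(0.775, 0.945, -0.7498)  len=1.0943
  (v6,v5,v4) [-+-] → (0.775, 0.389319, -0.7498)–(0.775, -0.945, -0.7498)  len=1.3343
  (v7,v5,v6) [++-] → (0.775, 0.389319, -0.7498)–(0.775, 0.945, -0.7498)  len=0.5557

Chained into 1 loop(s):
  loop 1: 8 segments, perimeter = 6.8800
Total perimeter = 6.880

loops=1 perimeter=6.880


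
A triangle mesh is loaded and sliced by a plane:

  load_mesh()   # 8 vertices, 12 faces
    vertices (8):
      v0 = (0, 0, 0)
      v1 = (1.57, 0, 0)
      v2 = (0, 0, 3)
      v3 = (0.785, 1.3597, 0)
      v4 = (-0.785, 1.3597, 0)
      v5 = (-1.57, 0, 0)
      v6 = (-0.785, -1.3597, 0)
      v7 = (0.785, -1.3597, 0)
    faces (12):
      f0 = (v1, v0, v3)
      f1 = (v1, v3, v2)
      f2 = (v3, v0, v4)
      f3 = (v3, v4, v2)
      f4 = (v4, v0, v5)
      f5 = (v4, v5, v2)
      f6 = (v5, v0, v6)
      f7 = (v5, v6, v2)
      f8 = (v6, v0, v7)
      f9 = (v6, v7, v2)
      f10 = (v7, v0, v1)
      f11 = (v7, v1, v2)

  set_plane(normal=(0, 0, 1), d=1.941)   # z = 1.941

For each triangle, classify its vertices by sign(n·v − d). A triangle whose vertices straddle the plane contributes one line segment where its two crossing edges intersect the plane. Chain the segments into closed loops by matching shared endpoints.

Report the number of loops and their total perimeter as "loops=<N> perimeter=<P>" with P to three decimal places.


loops=1 perimeter=3.325

Straddling triangles (6 of 12):
  (v1,v3,v2) [--+] → (0.277105, 0.479974, 1.941)–(0.55421, 0, 1.941)  len=0.5542
  (v3,v4,v2) [--+] → (-0.277105, 0.479974, 1.941)–(0.277105, 0.479974, 1.941)  len=0.5542
  (v4,v5,v2) [--+] → (-0.55421, 0, 1.941)–(-0.277105, 0.479974, 1.941)  len=0.5542
  (v5,v6,v2) [--+] → (-0.277105, -0.479974, 1.941)–(-0.55421, 0, 1.941)  len=0.5542
  (v6,v7,v2) [--+] → (0.277105, -0.479974, 1.941)–(-0.277105, -0.479974, 1.941)  len=0.5542
  (v7,v1,v2) [--+] → (0.55421, 0, 1.941)–(0.277105, -0.479974, 1.941)  len=0.5542

Chained into 1 loop(s):
  loop 1: 6 segments, perimeter = 3.3253
Total perimeter = 3.325


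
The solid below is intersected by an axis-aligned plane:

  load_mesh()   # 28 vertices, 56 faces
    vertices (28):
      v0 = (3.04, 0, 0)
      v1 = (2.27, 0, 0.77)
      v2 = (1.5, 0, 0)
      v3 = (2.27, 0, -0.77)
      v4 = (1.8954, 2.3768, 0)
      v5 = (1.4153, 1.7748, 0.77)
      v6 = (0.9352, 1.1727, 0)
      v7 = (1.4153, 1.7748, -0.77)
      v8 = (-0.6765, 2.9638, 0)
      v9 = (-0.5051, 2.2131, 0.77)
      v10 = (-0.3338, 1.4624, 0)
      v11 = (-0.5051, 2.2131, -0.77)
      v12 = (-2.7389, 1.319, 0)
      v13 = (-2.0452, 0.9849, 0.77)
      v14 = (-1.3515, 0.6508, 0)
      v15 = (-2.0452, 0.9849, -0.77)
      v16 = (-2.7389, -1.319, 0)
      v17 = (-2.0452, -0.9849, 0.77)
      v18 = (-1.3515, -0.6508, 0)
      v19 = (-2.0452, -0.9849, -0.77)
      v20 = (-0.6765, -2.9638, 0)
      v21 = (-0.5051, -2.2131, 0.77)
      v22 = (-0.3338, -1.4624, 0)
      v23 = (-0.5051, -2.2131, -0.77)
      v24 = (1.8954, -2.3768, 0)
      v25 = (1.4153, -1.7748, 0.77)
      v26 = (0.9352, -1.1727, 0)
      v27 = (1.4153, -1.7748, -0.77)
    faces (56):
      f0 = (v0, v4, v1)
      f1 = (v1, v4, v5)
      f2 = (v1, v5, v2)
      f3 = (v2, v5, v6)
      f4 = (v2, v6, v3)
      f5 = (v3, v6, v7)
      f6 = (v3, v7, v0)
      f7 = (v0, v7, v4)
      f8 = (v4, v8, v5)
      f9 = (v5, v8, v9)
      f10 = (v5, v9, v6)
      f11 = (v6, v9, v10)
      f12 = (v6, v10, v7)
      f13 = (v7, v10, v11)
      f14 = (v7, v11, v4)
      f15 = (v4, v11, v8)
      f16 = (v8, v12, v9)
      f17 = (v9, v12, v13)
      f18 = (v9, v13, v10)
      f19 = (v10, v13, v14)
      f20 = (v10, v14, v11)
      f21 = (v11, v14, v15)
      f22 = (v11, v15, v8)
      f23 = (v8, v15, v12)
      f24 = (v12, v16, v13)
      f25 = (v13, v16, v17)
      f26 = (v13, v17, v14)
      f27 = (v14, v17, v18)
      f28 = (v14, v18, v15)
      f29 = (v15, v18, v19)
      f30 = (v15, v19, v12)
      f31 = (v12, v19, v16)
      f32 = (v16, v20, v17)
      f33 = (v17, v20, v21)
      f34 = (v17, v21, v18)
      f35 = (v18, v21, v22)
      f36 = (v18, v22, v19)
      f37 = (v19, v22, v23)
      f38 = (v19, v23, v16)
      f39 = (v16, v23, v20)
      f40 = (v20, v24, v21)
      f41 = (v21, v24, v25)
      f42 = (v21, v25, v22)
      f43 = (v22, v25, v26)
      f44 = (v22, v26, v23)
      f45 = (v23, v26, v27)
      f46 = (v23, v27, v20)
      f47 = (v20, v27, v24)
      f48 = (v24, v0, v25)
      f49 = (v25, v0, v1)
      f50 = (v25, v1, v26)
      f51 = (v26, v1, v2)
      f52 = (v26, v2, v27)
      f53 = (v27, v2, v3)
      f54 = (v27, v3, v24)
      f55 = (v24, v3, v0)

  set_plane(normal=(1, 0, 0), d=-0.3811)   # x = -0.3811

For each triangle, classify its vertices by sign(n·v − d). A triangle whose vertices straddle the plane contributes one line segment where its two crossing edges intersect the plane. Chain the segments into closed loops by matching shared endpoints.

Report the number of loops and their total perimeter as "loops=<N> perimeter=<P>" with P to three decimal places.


loops=2 perimeter=8.527

Straddling triangles (20 of 56):
  (v4,v8,v5) [+-+] → (-0.3811, 2.89638, 0)–(-0.3811, 2.79589, 0.108738)  len=0.1481
  (v5,v8,v9) [+--] → (-0.3811, 2.79589, 0.108738)–(-0.3811, 2.1848, 0.77)  len=0.9004
  (v5,v9,v6) [+-+] → (-0.3811, 2.1848, 0.77)–(-0.3811, 2.12353, 0.703708)  len=0.0903
  (v6,v9,v10) [+-+] → (-0.3811, 2.12353, 0.703708)–(-0.3811, 1.66969, 0.212615)  len=0.6687
  (v7,v10,v11) [++-] → (-0.3811, 1.66969, -0.212615)–(-0.3811, 2.1848, -0.77)  len=0.7590
  (v7,v11,v4) [+-+] → (-0.3811, 2.1848, -0.77)–(-0.3811, 2.22156, -0.730225)  len=0.0542
  (v4,v11,v8) [+--] → (-0.3811, 2.22156, -0.730225)–(-0.3811, 2.89638, 0)  len=0.9943
  (v9,v13,v10) [--+] → (-0.3811, 1.4492, 0.0212814)–(-0.3811, 1.66969, 0.212615)  len=0.2919
  (v10,v13,v14) [+--] → (-0.3811, 1.4492, 0.0212814)–(-0.3811, 1.42468, 0)  len=0.0325
  (v10,v14,v11) [+--] → (-0.3811, 1.42468, 0)–(-0.3811, 1.66969, -0.212615)  len=0.3244
  (v18,v21,v22) [--+] → (-0.3811, -1.66969, 0.212615)–(-0.3811, -1.42468, 0)  len=0.3244
  (v18,v22,v19) [-+-] → (-0.3811, -1.42468, 0)–(-0.3811, -1.4492, -0.0212814)  len=0.0325
  (v19,v22,v23) [-+-] → (-0.3811, -1.4492, -0.0212814)–(-0.3811, -1.66969, -0.212615)  len=0.2919
  (v20,v24,v21) [-+-] → (-0.3811, -2.89638, 0)–(-0.3811, -2.22156, 0.730225)  len=0.9943
  (v21,v24,v25) [-++] → (-0.3811, -2.22156, 0.730225)–(-0.3811, -2.1848, 0.77)  len=0.0542
  (v21,v25,v22) [-++] → (-0.3811, -2.1848, 0.77)–(-0.3811, -1.66969, 0.212615)  len=0.7590
  (v22,v26,v23) [++-] → (-0.3811, -2.12353, -0.703708)–(-0.3811, -1.66969, -0.212615)  len=0.6687
  (v23,v26,v27) [-++] → (-0.3811, -2.12353, -0.703708)–(-0.3811, -2.1848, -0.77)  len=0.0903
  (v23,v27,v20) [-+-] → (-0.3811, -2.1848, -0.77)–(-0.3811, -2.79589, -0.108738)  len=0.9004
  (v20,v27,v24) [-++] → (-0.3811, -2.79589, -0.108738)–(-0.3811, -2.89638, 0)  len=0.1481

Chained into 2 loop(s):
  loop 1: 10 segments, perimeter = 4.2636
  loop 2: 10 segments, perimeter = 4.2636
Total perimeter = 8.527


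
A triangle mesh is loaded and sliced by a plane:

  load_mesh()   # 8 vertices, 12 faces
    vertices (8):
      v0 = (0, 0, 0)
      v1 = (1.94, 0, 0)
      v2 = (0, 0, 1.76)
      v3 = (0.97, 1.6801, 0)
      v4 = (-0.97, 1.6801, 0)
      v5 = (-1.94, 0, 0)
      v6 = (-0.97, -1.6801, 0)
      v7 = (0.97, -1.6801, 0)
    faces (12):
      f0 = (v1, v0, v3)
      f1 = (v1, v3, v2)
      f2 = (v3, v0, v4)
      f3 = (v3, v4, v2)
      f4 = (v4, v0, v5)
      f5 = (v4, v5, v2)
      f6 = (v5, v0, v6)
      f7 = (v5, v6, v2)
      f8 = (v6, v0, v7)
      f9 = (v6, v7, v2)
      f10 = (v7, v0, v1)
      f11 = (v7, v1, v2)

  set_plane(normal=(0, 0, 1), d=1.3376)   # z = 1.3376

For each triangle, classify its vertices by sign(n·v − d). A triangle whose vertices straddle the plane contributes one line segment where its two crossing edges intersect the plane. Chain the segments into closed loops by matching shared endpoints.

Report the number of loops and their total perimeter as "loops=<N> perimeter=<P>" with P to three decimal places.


Straddling triangles (6 of 12):
  (v1,v3,v2) [--+] → (0.2328, 0.403224, 1.3376)–(0.4656, 0, 1.3376)  len=0.4656
  (v3,v4,v2) [--+] → (-0.2328, 0.403224, 1.3376)–(0.2328, 0.403224, 1.3376)  len=0.4656
  (v4,v5,v2) [--+] → (-0.4656, 0, 1.3376)–(-0.2328, 0.403224, 1.3376)  len=0.4656
  (v5,v6,v2) [--+] → (-0.2328, -0.403224, 1.3376)–(-0.4656, 0, 1.3376)  len=0.4656
  (v6,v7,v2) [--+] → (0.2328, -0.403224, 1.3376)–(-0.2328, -0.403224, 1.3376)  len=0.4656
  (v7,v1,v2) [--+] → (0.4656, 0, 1.3376)–(0.2328, -0.403224, 1.3376)  len=0.4656

Chained into 1 loop(s):
  loop 1: 6 segments, perimeter = 2.7936
Total perimeter = 2.794

loops=1 perimeter=2.794


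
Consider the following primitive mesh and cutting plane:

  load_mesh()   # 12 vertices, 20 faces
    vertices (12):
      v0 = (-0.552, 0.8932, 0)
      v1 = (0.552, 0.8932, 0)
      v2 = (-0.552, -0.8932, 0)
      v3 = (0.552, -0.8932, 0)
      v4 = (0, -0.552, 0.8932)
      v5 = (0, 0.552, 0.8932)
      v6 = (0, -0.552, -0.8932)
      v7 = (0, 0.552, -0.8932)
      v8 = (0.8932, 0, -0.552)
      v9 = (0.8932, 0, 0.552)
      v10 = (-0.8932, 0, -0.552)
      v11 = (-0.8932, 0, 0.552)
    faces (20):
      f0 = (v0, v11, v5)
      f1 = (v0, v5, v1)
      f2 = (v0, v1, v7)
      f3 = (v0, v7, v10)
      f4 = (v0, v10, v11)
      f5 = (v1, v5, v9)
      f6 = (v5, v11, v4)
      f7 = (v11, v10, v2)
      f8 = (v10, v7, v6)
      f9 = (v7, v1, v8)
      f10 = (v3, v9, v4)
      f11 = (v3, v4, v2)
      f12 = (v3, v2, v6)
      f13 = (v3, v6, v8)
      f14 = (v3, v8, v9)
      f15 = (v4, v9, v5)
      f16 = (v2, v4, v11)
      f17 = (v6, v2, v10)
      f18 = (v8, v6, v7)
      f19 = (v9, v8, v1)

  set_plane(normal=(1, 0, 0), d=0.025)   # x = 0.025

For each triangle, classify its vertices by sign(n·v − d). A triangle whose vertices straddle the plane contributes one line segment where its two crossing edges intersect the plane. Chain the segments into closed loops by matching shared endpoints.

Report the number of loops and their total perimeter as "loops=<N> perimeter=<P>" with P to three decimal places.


Straddling triangles (10 of 20):
  (v0,v5,v1) [--+] → (0.025, 0.567453, 0.852747)–(0.025, 0.8932, 0)  len=0.9128
  (v0,v1,v7) [-+-] → (0.025, 0.8932, 0)–(0.025, 0.567453, -0.852747)  len=0.9128
  (v1,v5,v9) [+-+] → (0.025, 0.567453, 0.852747)–(0.025, 0.53655, 0.88365)  len=0.0437
  (v7,v1,v8) [-++] → (0.025, 0.567453, -0.852747)–(0.025, 0.53655, -0.88365)  len=0.0437
  (v3,v9,v4) [++-] → (0.025, -0.53655, 0.88365)–(0.025, -0.567453, 0.852747)  len=0.0437
  (v3,v4,v2) [+--] → (0.025, -0.567453, 0.852747)–(0.025, -0.8932, 0)  len=0.9128
  (v3,v2,v6) [+--] → (0.025, -0.8932, 0)–(0.025, -0.567453, -0.852747)  len=0.9128
  (v3,v6,v8) [+-+] → (0.025, -0.567453, -0.852747)–(0.025, -0.53655, -0.88365)  len=0.0437
  (v4,v9,v5) [-+-] → (0.025, -0.53655, 0.88365)–(0.025, 0.53655, 0.88365)  len=1.0731
  (v8,v6,v7) [+--] → (0.025, -0.53655, -0.88365)–(0.025, 0.53655, -0.88365)  len=1.0731

Chained into 1 loop(s):
  loop 1: 10 segments, perimeter = 5.9724
Total perimeter = 5.972

loops=1 perimeter=5.972


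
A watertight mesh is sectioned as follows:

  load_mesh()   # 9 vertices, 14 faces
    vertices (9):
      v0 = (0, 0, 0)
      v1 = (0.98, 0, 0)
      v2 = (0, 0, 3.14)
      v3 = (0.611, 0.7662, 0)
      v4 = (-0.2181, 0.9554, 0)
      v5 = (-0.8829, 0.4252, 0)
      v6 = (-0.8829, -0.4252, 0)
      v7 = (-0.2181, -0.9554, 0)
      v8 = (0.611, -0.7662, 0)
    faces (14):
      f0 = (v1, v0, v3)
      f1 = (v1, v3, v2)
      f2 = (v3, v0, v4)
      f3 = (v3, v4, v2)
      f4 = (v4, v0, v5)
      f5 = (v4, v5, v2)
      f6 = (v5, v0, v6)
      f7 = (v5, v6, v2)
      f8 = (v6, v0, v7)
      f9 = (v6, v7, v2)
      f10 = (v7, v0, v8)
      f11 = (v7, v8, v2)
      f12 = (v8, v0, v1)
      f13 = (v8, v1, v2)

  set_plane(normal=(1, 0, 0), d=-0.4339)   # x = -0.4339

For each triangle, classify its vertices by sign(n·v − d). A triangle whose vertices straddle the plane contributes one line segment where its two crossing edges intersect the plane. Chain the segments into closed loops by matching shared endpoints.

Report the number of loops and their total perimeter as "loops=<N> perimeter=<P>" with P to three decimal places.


Straddling triangles (6 of 14):
  (v4,v0,v5) [++-] → (-0.4339, 0.208964, 0)–(-0.4339, 0.783292, 0)  len=0.5743
  (v4,v5,v2) [+-+] → (-0.4339, 0.783292, 0)–(-0.4339, 0.208964, 1.59685)  len=1.6970
  (v5,v0,v6) [-+-] → (-0.4339, 0.208964, 0)–(-0.4339, -0.208964, 0)  len=0.4179
  (v5,v6,v2) [--+] → (-0.4339, -0.208964, 1.59685)–(-0.4339, 0.208964, 1.59685)  len=0.4179
  (v6,v0,v7) [-++] → (-0.4339, -0.208964, 0)–(-0.4339, -0.783292, 0)  len=0.5743
  (v6,v7,v2) [-++] → (-0.4339, -0.783292, 0)–(-0.4339, -0.208964, 1.59685)  len=1.6970

Chained into 1 loop(s):
  loop 1: 6 segments, perimeter = 5.3785
Total perimeter = 5.378

loops=1 perimeter=5.378


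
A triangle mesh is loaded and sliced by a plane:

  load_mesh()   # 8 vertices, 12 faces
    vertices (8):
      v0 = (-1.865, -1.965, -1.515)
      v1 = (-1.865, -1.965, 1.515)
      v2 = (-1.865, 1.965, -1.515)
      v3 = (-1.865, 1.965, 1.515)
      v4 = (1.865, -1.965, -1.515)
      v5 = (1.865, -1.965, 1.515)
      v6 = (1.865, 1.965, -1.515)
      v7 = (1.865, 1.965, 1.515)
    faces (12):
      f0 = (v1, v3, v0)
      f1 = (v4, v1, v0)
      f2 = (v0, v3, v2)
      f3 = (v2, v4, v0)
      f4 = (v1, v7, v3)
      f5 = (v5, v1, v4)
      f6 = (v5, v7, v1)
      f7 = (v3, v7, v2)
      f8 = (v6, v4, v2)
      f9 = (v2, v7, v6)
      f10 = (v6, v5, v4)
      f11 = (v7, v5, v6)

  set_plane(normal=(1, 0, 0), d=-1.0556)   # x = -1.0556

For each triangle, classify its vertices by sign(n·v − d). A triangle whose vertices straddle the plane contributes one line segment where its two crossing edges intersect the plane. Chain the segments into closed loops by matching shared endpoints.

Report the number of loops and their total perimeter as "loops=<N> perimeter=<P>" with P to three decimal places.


Straddling triangles (8 of 12):
  (v4,v1,v0) [+--] → (-1.0556, -1.965, 0.857498)–(-1.0556, -1.965, -1.515)  len=2.3725
  (v2,v4,v0) [-+-] → (-1.0556, 1.1122, -1.515)–(-1.0556, -1.965, -1.515)  len=3.0772
  (v1,v7,v3) [-+-] → (-1.0556, -1.1122, 1.515)–(-1.0556, 1.965, 1.515)  len=3.0772
  (v5,v1,v4) [+-+] → (-1.0556, -1.965, 1.515)–(-1.0556, -1.965, 0.857498)  len=0.6575
  (v5,v7,v1) [++-] → (-1.0556, -1.1122, 1.515)–(-1.0556, -1.965, 1.515)  len=0.8528
  (v3,v7,v2) [-+-] → (-1.0556, 1.965, 1.515)–(-1.0556, 1.965, -0.857498)  len=2.3725
  (v6,v4,v2) [++-] → (-1.0556, 1.1122, -1.515)–(-1.0556, 1.965, -1.515)  len=0.8528
  (v2,v7,v6) [-++] → (-1.0556, 1.965, -0.857498)–(-1.0556, 1.965, -1.515)  len=0.6575

Chained into 1 loop(s):
  loop 1: 8 segments, perimeter = 13.9200
Total perimeter = 13.920

loops=1 perimeter=13.920


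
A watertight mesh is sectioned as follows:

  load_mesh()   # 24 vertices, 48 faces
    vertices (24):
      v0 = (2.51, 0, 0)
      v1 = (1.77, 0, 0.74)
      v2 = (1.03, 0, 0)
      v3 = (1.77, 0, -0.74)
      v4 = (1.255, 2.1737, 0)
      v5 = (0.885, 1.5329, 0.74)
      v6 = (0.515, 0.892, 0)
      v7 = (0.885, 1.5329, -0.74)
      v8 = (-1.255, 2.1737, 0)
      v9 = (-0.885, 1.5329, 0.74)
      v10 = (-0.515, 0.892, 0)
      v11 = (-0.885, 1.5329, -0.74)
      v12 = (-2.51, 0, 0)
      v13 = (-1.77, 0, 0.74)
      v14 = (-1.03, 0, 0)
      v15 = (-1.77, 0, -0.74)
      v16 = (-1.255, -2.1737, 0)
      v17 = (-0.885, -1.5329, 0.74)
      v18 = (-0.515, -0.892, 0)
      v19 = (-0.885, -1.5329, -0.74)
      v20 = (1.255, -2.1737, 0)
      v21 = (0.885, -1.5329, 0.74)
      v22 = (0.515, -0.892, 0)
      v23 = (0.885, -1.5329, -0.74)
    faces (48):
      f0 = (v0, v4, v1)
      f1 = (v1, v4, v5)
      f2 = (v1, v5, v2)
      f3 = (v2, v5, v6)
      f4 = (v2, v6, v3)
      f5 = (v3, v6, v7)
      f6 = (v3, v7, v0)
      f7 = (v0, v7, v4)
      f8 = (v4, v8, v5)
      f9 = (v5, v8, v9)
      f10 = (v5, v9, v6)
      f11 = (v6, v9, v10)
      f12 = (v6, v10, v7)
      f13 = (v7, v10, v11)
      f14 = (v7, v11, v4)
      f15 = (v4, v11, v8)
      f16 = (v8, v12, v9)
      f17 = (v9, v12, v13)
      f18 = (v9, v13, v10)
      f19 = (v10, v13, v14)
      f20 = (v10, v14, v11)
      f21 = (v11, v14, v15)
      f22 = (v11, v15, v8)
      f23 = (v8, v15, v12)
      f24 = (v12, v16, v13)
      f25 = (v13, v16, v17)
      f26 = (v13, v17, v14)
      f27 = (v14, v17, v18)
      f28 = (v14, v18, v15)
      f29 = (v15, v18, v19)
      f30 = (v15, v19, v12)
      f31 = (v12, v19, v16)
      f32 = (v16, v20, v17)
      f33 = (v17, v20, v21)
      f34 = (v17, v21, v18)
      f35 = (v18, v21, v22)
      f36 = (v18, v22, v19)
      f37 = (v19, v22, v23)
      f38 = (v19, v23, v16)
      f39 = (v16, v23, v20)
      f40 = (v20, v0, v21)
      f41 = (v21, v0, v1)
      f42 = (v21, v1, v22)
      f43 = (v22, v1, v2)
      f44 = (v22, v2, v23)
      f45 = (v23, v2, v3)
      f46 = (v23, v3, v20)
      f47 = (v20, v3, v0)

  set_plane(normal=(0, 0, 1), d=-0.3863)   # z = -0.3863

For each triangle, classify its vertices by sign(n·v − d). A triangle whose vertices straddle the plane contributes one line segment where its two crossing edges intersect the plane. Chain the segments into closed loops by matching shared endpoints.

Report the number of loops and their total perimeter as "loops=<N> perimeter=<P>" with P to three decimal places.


Straddling triangles (24 of 48):
  (v2,v6,v3) [++-] → (1.17014, 0.426352, -0.3863)–(1.4163, 0, -0.3863)  len=0.4923
  (v3,v6,v7) [-+-] → (1.17014, 0.426352, -0.3863)–(0.70815, 1.22657, -0.3863)  len=0.9240
  (v3,v7,v0) [--+] → (1.66171, 0.800215, -0.3863)–(2.1237, 0, -0.3863)  len=0.9240
  (v0,v7,v4) [+-+] → (1.66171, 0.800215, -0.3863)–(1.06185, 1.83919, -0.3863)  len=1.1997
  (v6,v10,v7) [++-] → (0.215838, 1.22657, -0.3863)–(0.70815, 1.22657, -0.3863)  len=0.4923
  (v7,v10,v11) [-+-] → (0.215838, 1.22657, -0.3863)–(-0.70815, 1.22657, -0.3863)  len=0.9240
  (v7,v11,v4) [--+] → (0.137862, 1.83919, -0.3863)–(1.06185, 1.83919, -0.3863)  len=0.9240
  (v4,v11,v8) [+-+] → (0.137862, 1.83919, -0.3863)–(-1.06185, 1.83919, -0.3863)  len=1.1997
  (v10,v14,v11) [++-] → (-0.954306, 0.800215, -0.3863)–(-0.70815, 1.22657, -0.3863)  len=0.4923
  (v11,v14,v15) [-+-] → (-0.954306, 0.800215, -0.3863)–(-1.4163, 0, -0.3863)  len=0.9240
  (v11,v15,v8) [--+] → (-1.52384, 1.03897, -0.3863)–(-1.06185, 1.83919, -0.3863)  len=0.9240
  (v8,v15,v12) [+-+] → (-1.52384, 1.03897, -0.3863)–(-2.1237, 0, -0.3863)  len=1.1997
  (v14,v18,v15) [++-] → (-1.17014, -0.426352, -0.3863)–(-1.4163, 0, -0.3863)  len=0.4923
  (v15,v18,v19) [-+-] → (-1.17014, -0.426352, -0.3863)–(-0.70815, -1.22657, -0.3863)  len=0.9240
  (v15,v19,v12) [--+] → (-1.66171, -0.800215, -0.3863)–(-2.1237, 0, -0.3863)  len=0.9240
  (v12,v19,v16) [+-+] → (-1.66171, -0.800215, -0.3863)–(-1.06185, -1.83919, -0.3863)  len=1.1997
  (v18,v22,v19) [++-] → (-0.215838, -1.22657, -0.3863)–(-0.70815, -1.22657, -0.3863)  len=0.4923
  (v19,v22,v23) [-+-] → (-0.215838, -1.22657, -0.3863)–(0.70815, -1.22657, -0.3863)  len=0.9240
  (v19,v23,v16) [--+] → (-0.137862, -1.83919, -0.3863)–(-1.06185, -1.83919, -0.3863)  len=0.9240
  (v16,v23,v20) [+-+] → (-0.137862, -1.83919, -0.3863)–(1.06185, -1.83919, -0.3863)  len=1.1997
  (v22,v2,v23) [++-] → (0.954306, -0.800215, -0.3863)–(0.70815, -1.22657, -0.3863)  len=0.4923
  (v23,v2,v3) [-+-] → (0.954306, -0.800215, -0.3863)–(1.4163, 0, -0.3863)  len=0.9240
  (v23,v3,v20) [--+] → (1.52384, -1.03897, -0.3863)–(1.06185, -1.83919, -0.3863)  len=0.9240
  (v20,v3,v0) [+-+] → (1.52384, -1.03897, -0.3863)–(2.1237, 0, -0.3863)  len=1.1997

Chained into 2 loop(s):
  loop 1: 12 segments, perimeter = 8.4979
  loop 2: 12 segments, perimeter = 12.7422
Total perimeter = 21.240

loops=2 perimeter=21.240


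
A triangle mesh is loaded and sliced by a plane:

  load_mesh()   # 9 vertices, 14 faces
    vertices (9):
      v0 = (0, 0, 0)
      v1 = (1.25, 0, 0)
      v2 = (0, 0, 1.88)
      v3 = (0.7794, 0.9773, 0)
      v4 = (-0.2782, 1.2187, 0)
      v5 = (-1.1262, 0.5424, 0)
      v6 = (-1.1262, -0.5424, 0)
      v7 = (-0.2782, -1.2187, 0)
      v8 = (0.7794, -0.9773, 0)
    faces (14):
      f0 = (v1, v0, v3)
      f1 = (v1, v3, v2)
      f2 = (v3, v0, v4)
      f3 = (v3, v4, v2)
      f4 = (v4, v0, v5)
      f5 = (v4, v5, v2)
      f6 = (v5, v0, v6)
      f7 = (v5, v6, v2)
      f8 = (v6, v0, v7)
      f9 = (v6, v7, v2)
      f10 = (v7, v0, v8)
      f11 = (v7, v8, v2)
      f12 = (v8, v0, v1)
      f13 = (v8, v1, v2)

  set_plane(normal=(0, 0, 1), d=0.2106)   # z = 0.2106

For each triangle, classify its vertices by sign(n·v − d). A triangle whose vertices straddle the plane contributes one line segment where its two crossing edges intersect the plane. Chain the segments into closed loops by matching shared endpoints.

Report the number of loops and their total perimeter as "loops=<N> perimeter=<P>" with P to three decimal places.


loops=1 perimeter=6.743

Straddling triangles (7 of 14):
  (v1,v3,v2) [--+] → (0.692091, 0.867822, 0.2106)–(1.10997, 0, 0.2106)  len=0.9632
  (v3,v4,v2) [--+] → (-0.247036, 1.08218, 0.2106)–(0.692091, 0.867822, 0.2106)  len=0.9633
  (v4,v5,v2) [--+] → (-1.00004, 0.48164, 0.2106)–(-0.247036, 1.08218, 0.2106)  len=0.9632
  (v5,v6,v2) [--+] → (-1.00004, -0.48164, 0.2106)–(-1.00004, 0.48164, 0.2106)  len=0.9633
  (v6,v7,v2) [--+] → (-0.247036, -1.08218, 0.2106)–(-1.00004, -0.48164, 0.2106)  len=0.9632
  (v7,v8,v2) [--+] → (0.692091, -0.867822, 0.2106)–(-0.247036, -1.08218, 0.2106)  len=0.9633
  (v8,v1,v2) [--+] → (1.10997, 0, 0.2106)–(0.692091, -0.867822, 0.2106)  len=0.9632

Chained into 1 loop(s):
  loop 1: 7 segments, perimeter = 6.7425
Total perimeter = 6.743


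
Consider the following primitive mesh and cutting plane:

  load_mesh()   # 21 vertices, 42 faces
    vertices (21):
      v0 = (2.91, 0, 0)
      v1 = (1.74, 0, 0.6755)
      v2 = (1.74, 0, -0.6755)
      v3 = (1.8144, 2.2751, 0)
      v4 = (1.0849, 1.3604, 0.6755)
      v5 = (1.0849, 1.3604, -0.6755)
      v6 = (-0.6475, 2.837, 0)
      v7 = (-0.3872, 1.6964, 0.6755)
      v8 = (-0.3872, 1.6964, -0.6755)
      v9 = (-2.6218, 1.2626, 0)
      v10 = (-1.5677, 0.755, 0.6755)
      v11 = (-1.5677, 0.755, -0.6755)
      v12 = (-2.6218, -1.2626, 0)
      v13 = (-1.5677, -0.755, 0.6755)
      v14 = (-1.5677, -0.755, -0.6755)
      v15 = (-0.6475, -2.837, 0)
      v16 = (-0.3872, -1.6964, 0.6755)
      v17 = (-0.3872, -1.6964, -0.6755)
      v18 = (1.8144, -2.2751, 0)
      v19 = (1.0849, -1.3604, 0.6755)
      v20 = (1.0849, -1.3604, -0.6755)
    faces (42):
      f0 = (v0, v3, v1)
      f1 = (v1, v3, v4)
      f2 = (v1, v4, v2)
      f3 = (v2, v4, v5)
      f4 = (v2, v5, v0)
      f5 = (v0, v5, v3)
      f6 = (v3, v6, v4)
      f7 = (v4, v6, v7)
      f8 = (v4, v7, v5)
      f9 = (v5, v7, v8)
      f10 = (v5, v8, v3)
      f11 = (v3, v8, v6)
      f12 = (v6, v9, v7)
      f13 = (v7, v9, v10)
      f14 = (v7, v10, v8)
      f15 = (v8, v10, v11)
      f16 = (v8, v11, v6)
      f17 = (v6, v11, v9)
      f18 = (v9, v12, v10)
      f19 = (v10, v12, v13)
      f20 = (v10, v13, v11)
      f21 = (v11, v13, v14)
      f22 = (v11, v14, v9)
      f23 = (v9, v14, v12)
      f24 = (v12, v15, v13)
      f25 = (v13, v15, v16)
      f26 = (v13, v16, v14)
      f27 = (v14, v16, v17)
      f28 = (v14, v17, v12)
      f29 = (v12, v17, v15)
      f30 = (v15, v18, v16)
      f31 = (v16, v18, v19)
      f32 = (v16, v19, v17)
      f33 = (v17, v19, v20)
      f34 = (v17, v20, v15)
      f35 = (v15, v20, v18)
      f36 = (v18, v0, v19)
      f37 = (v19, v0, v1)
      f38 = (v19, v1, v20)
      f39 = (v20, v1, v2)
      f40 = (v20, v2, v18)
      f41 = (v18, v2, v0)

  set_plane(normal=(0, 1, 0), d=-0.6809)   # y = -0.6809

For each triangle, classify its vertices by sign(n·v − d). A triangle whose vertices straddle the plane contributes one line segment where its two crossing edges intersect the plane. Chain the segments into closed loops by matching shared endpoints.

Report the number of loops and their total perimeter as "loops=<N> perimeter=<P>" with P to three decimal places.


loops=2 perimeter=7.908

Straddling triangles (12 of 42):
  (v9,v12,v10) [+-+] → (-2.6218, -0.6809, 0)–(-2.31789, -0.6809, 0.194755)  len=0.3610
  (v10,v12,v13) [+--] → (-2.31789, -0.6809, 0.194755)–(-1.5677, -0.6809, 0.6755)  len=0.8910
  (v10,v13,v11) [+-+] → (-1.5677, -0.6809, 0.6755)–(-1.5677, -0.6809, 0.609203)  len=0.0663
  (v11,v13,v14) [+--] → (-1.5677, -0.6809, 0.609203)–(-1.5677, -0.6809, -0.6755)  len=1.2847
  (v11,v14,v9) [+-+] → (-1.5677, -0.6809, -0.6755)–(-1.60641, -0.6809, -0.650691)  len=0.0460
  (v9,v14,v12) [+--] → (-1.60641, -0.6809, -0.650691)–(-2.6218, -0.6809, 0)  len=1.2060
  (v18,v0,v19) [-+-] → (2.5821, -0.6809, 0)–(1.99651, -0.6809, 0.338098)  len=0.6762
  (v19,v0,v1) [-++] → (1.99651, -0.6809, 0.338098)–(1.41211, -0.6809, 0.6755)  len=0.6748
  (v19,v1,v20) [-+-] → (1.41211, -0.6809, 0.6755)–(1.41211, -0.6809, -0.000695163)  len=0.6762
  (v20,v1,v2) [-++] → (1.41211, -0.6809, -0.000695163)–(1.41211, -0.6809, -0.6755)  len=0.6748
  (v20,v2,v18) [-+-] → (1.41211, -0.6809, -0.6755)–(1.76227, -0.6809, -0.473334)  len=0.4043
  (v18,v2,v0) [-++] → (1.76227, -0.6809, -0.473334)–(2.5821, -0.6809, 0)  len=0.9467

Chained into 2 loop(s):
  loop 1: 6 segments, perimeter = 3.8549
  loop 2: 6 segments, perimeter = 4.0530
Total perimeter = 7.908
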